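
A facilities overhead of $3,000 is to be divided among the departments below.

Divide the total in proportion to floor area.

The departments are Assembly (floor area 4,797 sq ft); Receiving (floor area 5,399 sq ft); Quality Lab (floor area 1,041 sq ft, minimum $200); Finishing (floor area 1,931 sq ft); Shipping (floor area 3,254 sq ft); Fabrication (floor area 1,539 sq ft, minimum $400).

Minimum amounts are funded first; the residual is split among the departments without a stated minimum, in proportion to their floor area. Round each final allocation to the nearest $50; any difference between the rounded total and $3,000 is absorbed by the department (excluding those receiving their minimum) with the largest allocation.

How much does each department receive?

Minimums first: Quality Lab $200; Fabrication $400. Balance $2,400.
Balance split over remaining floor area 15,381: Assembly 748.51 → $750; Receiving 842.44 → $850; Finishing 301.31 → $300; Shipping 507.74 → $500.

Assembly: $750; Receiving: $850; Quality Lab: $200; Finishing: $300; Shipping: $500; Fabrication: $400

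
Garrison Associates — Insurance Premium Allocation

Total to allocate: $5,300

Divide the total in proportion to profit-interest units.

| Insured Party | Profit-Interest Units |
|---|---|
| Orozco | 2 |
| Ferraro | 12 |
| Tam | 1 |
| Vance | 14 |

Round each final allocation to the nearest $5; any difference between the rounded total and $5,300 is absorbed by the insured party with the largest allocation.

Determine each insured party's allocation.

Combined profit-interest units = 29.
Pro-rata amounts: Orozco 2/29 × $5,300 = 365.52; Ferraro 12/29 × $5,300 = 2,193.10; Tam 1/29 × $5,300 = 182.76; Vance 14/29 × $5,300 = 2,558.62.
After rounding ($5): Orozco $365; Ferraro $2,195; Tam $185; Vance $2,560. Sum = $5,305.
Difference $5,300 − $5,305 = −$5 applied to largest allocation (Vance): Vance becomes $2,555.

Orozco: $365; Ferraro: $2,195; Tam: $185; Vance: $2,555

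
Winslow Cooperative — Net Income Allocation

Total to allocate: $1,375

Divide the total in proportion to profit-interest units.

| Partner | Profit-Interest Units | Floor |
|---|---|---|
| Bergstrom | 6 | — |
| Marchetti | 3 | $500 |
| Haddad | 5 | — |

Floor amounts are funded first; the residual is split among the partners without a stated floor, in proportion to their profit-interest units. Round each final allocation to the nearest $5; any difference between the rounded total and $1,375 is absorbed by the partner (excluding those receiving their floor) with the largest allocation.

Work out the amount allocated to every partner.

Bergstrom: $475; Marchetti: $500; Haddad: $400

Minimums first: Marchetti $500. Remaining pool $875.
Remaining pool split over remaining profit-interest units 11: Bergstrom 477.27 → $475; Haddad 397.73 → $400.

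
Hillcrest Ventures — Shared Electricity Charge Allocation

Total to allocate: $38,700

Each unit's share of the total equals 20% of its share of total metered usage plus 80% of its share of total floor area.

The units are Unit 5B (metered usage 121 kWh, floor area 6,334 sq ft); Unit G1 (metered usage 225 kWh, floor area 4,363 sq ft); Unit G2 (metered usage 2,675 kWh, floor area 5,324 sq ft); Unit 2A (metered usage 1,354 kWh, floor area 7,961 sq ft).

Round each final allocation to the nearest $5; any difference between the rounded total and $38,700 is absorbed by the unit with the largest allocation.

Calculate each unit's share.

Metered usage total 4,375; floor area total 23,982.
Blended shares (20% metered usage + 80% floor area): Unit 5B 0.2168; Unit G1 0.1558; Unit G2 0.2999; Unit 2A 0.3275.
Pro-rata amounts: Unit 5B 8,391.06; Unit G1 6,030.55; Unit G2 11,605.57; Unit 2A 12,672.82.
After rounding ($5): Unit 5B $8,390; Unit G1 $6,030; Unit G2 $11,605; Unit 2A $12,675. Sum = $38,700.
Rounded total matches; no reconciliation needed.

Unit 5B: $8,390 · Unit G1: $6,030 · Unit G2: $11,605 · Unit 2A: $12,675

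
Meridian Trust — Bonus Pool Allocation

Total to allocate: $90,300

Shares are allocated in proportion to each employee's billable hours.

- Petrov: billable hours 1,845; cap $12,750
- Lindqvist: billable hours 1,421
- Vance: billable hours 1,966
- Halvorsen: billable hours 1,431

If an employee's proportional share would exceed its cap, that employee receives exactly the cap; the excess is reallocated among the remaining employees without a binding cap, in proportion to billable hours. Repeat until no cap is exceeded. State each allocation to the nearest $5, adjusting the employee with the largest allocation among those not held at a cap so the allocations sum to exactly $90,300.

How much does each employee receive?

Sum of billable hours: 6,663.
Proportional shares (ignoring caps): Petrov 25,004.28; Lindqvist 19,258.04; Vance 26,644.12; Halvorsen 19,393.56.
Held at cap: Petrov ($12,750); remaining pool $77,550 reallocated over remaining billable hours 4,818.
Remaining shares: Lindqvist 22,872.26 → $22,870; Vance 31,644.52 → $31,645; Halvorsen 23,033.22 → $23,035.

Petrov: $12,750 | Lindqvist: $22,870 | Vance: $31,645 | Halvorsen: $23,035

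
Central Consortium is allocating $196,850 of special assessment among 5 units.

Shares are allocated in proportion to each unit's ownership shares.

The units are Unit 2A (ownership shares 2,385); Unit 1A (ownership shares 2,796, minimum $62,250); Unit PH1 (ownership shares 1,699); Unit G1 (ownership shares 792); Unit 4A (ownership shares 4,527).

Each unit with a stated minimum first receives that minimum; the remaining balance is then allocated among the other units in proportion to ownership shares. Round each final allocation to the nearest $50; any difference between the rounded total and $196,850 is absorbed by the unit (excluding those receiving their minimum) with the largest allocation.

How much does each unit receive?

Fund the minimums — Unit 1A $62,250. Residual $134,600.
Residual split over remaining ownership shares 9,403: Unit 2A 34,140.27 → $34,150; Unit PH1 24,320.47 → $24,300; Unit G1 11,337.15 → $11,350; Unit 4A 64,802.11 → $64,800.

Unit 2A: $34,150 · Unit 1A: $62,250 · Unit PH1: $24,300 · Unit G1: $11,350 · Unit 4A: $64,800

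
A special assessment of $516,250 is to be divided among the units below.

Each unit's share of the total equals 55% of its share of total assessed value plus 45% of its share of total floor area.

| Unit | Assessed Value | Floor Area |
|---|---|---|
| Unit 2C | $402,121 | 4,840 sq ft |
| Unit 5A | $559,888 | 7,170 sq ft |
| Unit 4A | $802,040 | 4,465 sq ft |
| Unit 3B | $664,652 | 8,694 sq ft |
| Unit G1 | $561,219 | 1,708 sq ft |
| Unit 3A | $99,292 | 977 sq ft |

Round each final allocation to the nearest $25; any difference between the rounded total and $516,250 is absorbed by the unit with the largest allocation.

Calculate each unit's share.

Totals — assessed value 3,089,212, floor area 27,854.
Blended shares (55% assessed value + 45% floor area): Unit 2C 0.1498; Unit 5A 0.2155; Unit 4A 0.2149; Unit 3B 0.2588; Unit G1 0.1275; Unit 3A 0.0335.
Unrounded shares: Unit 2C 77,327.35; Unit 5A 111,261.17; Unit 4A 110,957.31; Unit 3B 133,601.02; Unit G1 65,828.44; Unit 3A 17,274.72.
Rounded to nearest $25: Unit 2C $77,325; Unit 5A $111,250; Unit 4A $110,950; Unit 3B $133,600; Unit G1 $65,825; Unit 3A $17,275. Sum = $516,225.
Difference $516,250 − $516,225 = +$25 applied to largest allocation (Unit 3B): Unit 3B becomes $133,625.

Unit 2C: $77,325 · Unit 5A: $111,250 · Unit 4A: $110,950 · Unit 3B: $133,625 · Unit G1: $65,825 · Unit 3A: $17,275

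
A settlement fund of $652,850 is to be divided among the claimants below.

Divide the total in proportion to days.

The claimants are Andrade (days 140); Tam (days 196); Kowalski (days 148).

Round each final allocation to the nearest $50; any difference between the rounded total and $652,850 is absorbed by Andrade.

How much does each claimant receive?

Andrade: $188,800; Tam: $264,400; Kowalski: $199,650

Combined days = 484.
Pro-rata amounts: Andrade 140/484 × $652,850 = 188,840.91; Tam 196/484 × $652,850 = 264,377.27; Kowalski 148/484 × $652,850 = 199,631.82.
At nearest $50: Andrade $188,850; Tam $264,400; Kowalski $199,650. Sum = $652,900.
Difference $652,850 − $652,900 = −$50 applied to Andrade: Andrade becomes $188,800.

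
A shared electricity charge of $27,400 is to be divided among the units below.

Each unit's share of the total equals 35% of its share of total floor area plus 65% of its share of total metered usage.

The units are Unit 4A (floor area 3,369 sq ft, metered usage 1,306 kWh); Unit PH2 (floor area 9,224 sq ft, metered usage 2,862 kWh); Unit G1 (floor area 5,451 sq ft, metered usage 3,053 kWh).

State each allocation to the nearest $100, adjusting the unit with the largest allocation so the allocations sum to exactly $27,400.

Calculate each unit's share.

Totals — floor area 18,044, metered usage 7,221.
Composite weights (35% floor area + 65% metered usage): Unit 4A 0.1829; Unit PH2 0.4365; Unit G1 0.3805.
Proportional shares: Unit 4A 5,011.69; Unit PH2 11,961.25; Unit G1 10,427.06.
Rounded to nearest $100: Unit 4A $5,000; Unit PH2 $12,000; Unit G1 $10,400. Sum = $27,400.
Rounded total matches; no reconciliation needed.

Unit 4A: $5,000; Unit PH2: $12,000; Unit G1: $10,400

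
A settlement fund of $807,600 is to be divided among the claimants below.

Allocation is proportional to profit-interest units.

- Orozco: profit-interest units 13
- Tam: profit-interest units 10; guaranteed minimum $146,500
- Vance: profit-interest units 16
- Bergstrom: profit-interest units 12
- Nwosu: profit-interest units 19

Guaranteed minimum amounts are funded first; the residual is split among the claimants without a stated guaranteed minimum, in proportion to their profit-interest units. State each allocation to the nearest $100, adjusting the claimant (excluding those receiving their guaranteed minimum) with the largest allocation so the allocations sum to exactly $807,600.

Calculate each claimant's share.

Fund the minimums — Tam $146,500. Remaining pool $661,100.
Remaining pool split over remaining profit-interest units 60: Orozco 143,238.33 → $143,200; Vance 176,293.33 → $176,300; Bergstrom 132,220.00 → $132,200; Nwosu 209,348.33 → $209,300.
Rounding difference +$100 applied to Nwosu → $209,400.

Orozco: $143,200; Tam: $146,500; Vance: $176,300; Bergstrom: $132,200; Nwosu: $209,400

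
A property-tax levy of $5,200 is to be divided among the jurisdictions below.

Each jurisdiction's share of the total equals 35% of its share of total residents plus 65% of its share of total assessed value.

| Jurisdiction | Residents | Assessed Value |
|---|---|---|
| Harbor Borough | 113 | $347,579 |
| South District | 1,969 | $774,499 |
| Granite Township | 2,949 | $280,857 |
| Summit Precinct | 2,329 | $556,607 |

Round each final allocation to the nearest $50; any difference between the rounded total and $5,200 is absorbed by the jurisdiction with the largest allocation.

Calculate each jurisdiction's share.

Harbor Borough: $650 | South District: $1,800 | Granite Township: $1,200 | Summit Precinct: $1,550

Residents total 7,360; assessed value total 1,959,542.
Combined weights (35% residents + 65% assessed value): Harbor Borough 0.1207; South District 0.3505; Granite Township 0.2334; Summit Precinct 0.2954.
Pro-rata amounts: Harbor Borough 627.48; South District 1,822.83; Granite Township 1,213.68; Summit Precinct 1,536.01.
Rounded to nearest $50: Harbor Borough $650; South District $1,800; Granite Township $1,200; Summit Precinct $1,550. Sum = $5,200.
No rounding difference to absorb.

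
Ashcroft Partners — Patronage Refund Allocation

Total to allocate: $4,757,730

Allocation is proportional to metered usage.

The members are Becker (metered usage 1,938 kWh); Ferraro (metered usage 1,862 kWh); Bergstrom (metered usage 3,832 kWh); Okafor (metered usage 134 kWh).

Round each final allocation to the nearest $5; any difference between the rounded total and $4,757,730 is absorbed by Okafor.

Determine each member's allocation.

Combined metered usage = 7,766.
Unrounded shares: Becker 1,938/7,766 × $4,757,730 = 1,187,288.27; Ferraro 1,862/7,766 × $4,757,730 = 1,140,727.95; Bergstrom 3,832/7,766 × $4,757,730 = 2,347,620.57; Okafor 134/7,766 × $4,757,730 = 82,093.20.
At nearest $5: Becker $1,187,290; Ferraro $1,140,730; Bergstrom $2,347,620; Okafor $82,095. Sum = $4,757,735.
Difference $4,757,730 − $4,757,735 = −$5 applied to Okafor: Okafor becomes $82,090.

Becker: $1,187,290 · Ferraro: $1,140,730 · Bergstrom: $2,347,620 · Okafor: $82,090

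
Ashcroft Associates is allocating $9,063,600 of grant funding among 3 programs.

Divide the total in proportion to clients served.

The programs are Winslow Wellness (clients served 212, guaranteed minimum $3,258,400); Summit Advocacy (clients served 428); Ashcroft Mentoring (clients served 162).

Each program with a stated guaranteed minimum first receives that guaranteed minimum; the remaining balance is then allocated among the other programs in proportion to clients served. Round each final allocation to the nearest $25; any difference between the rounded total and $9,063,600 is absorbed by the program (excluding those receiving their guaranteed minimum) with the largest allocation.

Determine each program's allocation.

Fund the minimums — Winslow Wellness $3,258,400. Balance $5,805,200.
Balance split over remaining clients served 590: Summit Advocacy 4,211,229.83 → $4,211,225; Ashcroft Mentoring 1,593,970.17 → $1,593,975.

Winslow Wellness: $3,258,400 · Summit Advocacy: $4,211,225 · Ashcroft Mentoring: $1,593,975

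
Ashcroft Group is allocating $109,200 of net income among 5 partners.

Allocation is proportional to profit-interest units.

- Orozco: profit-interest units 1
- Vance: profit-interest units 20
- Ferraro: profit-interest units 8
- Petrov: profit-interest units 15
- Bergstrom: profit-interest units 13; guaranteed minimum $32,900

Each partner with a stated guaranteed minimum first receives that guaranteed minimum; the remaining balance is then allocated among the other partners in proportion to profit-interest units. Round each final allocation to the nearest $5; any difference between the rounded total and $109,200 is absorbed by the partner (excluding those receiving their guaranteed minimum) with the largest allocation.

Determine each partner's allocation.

Orozco: $1,735; Vance: $34,680; Ferraro: $13,875; Petrov: $26,010; Bergstrom: $32,900

Minimums first: Bergstrom $32,900. Remaining pool $76,300.
Remaining pool split over remaining profit-interest units 44: Orozco 1,734.09 → $1,735; Vance 34,681.82 → $34,680; Ferraro 13,872.73 → $13,875; Petrov 26,011.36 → $26,010.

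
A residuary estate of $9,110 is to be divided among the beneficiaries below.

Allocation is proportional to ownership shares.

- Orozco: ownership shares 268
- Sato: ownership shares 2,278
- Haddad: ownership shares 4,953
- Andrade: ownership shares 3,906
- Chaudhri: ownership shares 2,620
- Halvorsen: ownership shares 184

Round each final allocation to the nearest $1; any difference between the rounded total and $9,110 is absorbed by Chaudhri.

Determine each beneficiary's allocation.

Total ownership shares = 14,209.
Proportional shares: Orozco 268/14,209 × $9,110 = 171.83; Sato 2,278/14,209 × $9,110 = 1,460.52; Haddad 4,953/14,209 × $9,110 = 3,175.58; Andrade 3,906/14,209 × $9,110 = 2,504.30; Chaudhri 2,620/14,209 × $9,110 = 1,679.79; Halvorsen 184/14,209 × $9,110 = 117.97.
Rounded to nearest $1: Orozco $172; Sato $1,461; Haddad $3,176; Andrade $2,504; Chaudhri $1,680; Halvorsen $118. Sum = $9,111.
Difference $9,110 − $9,111 = −$1 applied to Chaudhri: Chaudhri becomes $1,679.

Orozco: $172; Sato: $1,461; Haddad: $3,176; Andrade: $2,504; Chaudhri: $1,679; Halvorsen: $118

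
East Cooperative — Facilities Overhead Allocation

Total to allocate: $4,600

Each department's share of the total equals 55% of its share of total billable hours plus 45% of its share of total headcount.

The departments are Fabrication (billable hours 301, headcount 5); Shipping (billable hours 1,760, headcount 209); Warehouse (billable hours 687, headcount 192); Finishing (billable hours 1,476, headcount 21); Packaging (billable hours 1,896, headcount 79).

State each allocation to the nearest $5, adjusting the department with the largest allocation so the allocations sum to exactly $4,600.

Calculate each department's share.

Fabrication: $145; Shipping: $1,585; Warehouse: $1,070; Finishing: $695; Packaging: $1,105

Totals — billable hours 6,120, headcount 506.
Blended shares (55% billable hours + 45% headcount): Fabrication 0.0315; Shipping 0.3440; Warehouse 0.2325; Finishing 0.1513; Packaging 0.2406.
Unrounded shares: Fabrication 144.89; Shipping 1,582.58; Warehouse 1,069.46; Finishing 696.09; Packaging 1,106.99.
After rounding ($5): Fabrication $145; Shipping $1,585; Warehouse $1,070; Finishing $695; Packaging $1,105. Sum = $4,600.
Rounded total matches; no reconciliation needed.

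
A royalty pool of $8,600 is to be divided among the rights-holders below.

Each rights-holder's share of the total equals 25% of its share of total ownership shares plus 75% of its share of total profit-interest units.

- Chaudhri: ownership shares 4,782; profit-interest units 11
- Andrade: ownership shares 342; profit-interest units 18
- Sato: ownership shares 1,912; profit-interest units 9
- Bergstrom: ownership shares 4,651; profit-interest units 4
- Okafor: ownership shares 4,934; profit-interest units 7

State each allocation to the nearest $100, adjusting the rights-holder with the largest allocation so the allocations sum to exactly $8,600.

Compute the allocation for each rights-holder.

Ownership shares total 16,621; profit-interest units total 49.
Blended shares (25% ownership shares + 75% profit-interest units): Chaudhri 0.2403; Andrade 0.2807; Sato 0.1665; Bergstrom 0.1312; Okafor 0.1814.
Proportional shares: Chaudhri 2,066.53; Andrade 2,413.63; Sato 1,432.02; Bergstrom 1,128.16; Okafor 1,559.66.
At nearest $100: Chaudhri $2,100; Andrade $2,400; Sato $1,400; Bergstrom $1,100; Okafor $1,600. Sum = $8,600.
Rounded total matches; no reconciliation needed.

Chaudhri: $2,100 | Andrade: $2,400 | Sato: $1,400 | Bergstrom: $1,100 | Okafor: $1,600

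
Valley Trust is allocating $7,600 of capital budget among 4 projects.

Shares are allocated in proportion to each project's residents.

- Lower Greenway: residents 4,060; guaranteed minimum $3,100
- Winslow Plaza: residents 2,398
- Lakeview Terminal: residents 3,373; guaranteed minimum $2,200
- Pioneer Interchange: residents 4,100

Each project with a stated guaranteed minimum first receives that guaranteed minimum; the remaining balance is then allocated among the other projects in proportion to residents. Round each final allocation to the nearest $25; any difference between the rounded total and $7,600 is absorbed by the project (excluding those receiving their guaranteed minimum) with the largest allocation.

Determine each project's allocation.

Lower Greenway: $3,100 | Winslow Plaza: $850 | Lakeview Terminal: $2,200 | Pioneer Interchange: $1,450

Guaranteed amounts: Lower Greenway $3,100; Lakeview Terminal $2,200. Balance $2,300.
Balance split over remaining residents 6,498: Winslow Plaza 848.78 → $850; Pioneer Interchange 1,451.22 → $1,450.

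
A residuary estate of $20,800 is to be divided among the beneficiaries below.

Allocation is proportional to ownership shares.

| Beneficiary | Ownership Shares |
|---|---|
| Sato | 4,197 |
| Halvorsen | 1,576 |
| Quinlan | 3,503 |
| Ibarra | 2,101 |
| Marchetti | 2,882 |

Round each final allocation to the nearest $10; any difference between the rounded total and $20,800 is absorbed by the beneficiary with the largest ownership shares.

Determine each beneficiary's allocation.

Sato: $6,130 | Halvorsen: $2,300 | Quinlan: $5,110 | Ibarra: $3,060 | Marchetti: $4,200

Ownership shares total: 14,259.
Unrounded shares: Sato 4,197/14,259 × $20,800 = 6,122.28; Halvorsen 1,576/14,259 × $20,800 = 2,298.96; Quinlan 3,503/14,259 × $20,800 = 5,109.92; Ibarra 2,101/14,259 × $20,800 = 3,064.79; Marchetti 2,882/14,259 × $20,800 = 4,204.05.
After rounding ($10): Sato $6,120; Halvorsen $2,300; Quinlan $5,110; Ibarra $3,060; Marchetti $4,200. Sum = $20,790.
Difference $20,800 − $20,790 = +$10 applied to largest ownership shares (Sato): Sato becomes $6,130.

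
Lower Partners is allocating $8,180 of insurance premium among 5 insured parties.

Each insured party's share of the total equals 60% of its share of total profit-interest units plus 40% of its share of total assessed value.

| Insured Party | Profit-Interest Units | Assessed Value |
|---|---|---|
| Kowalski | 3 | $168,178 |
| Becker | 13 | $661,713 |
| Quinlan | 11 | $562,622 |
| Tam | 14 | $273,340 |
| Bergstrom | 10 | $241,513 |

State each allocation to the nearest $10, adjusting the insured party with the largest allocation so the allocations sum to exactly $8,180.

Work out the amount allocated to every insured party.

Totals — profit-interest units 51, assessed value 1,907,366.
Combined weights (60% profit-interest units + 40% assessed value): Kowalski 0.0706; Becker 0.2917; Quinlan 0.2474; Tam 0.2220; Bergstrom 0.1683.
Raw shares: Kowalski 577.21; Becker 2,386.20; Quinlan 2,023.74; Tam 1,816.20; Bergstrom 1,376.66.
At nearest $10: Kowalski $580; Becker $2,390; Quinlan $2,020; Tam $1,820; Bergstrom $1,380. Sum = $8,190.
Difference $8,180 − $8,190 = −$10 applied to largest allocation (Becker): Becker becomes $2,380.

Kowalski: $580 | Becker: $2,380 | Quinlan: $2,020 | Tam: $1,820 | Bergstrom: $1,380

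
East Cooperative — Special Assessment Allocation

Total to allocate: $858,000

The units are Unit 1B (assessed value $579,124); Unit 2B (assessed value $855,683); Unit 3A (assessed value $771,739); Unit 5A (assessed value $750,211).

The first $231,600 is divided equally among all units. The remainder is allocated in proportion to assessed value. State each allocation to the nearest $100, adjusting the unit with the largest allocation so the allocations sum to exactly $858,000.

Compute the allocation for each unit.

Equal tier: $231,600 ÷ 4 = $57,900 apiece.
Remainder $626,400 by assessed value (total 2,956,757): Unit 1B 122,689.58 → $122,700; Unit 2B 181,279.64 → $181,300; Unit 3A 163,495.79 → $163,500; Unit 5A 158,935.00 → $158,900.
Totals: Unit 1B $57,900 + $122,700 = $180,600; Unit 2B $57,900 + $181,300 = $239,200; Unit 3A $57,900 + $163,500 = $221,400; Unit 5A $57,900 + $158,900 = $216,800.

Unit 1B: $180,600; Unit 2B: $239,200; Unit 3A: $221,400; Unit 5A: $216,800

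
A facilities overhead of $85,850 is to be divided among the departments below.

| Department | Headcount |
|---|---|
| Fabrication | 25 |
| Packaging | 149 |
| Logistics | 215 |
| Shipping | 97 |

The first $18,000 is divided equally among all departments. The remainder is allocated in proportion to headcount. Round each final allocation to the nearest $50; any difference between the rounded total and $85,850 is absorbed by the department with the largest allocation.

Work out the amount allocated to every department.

First tranche $18,000 split equally: $4,500 each.
Remainder $67,850 by headcount (total 486): Fabrication 3,490.23 → $3,500; Packaging 20,801.75 → $20,800; Logistics 30,015.95 → $30,000; Shipping 13,542.08 → $13,550.
Totals: Fabrication $4,500 + $3,500 = $8,000; Packaging $4,500 + $20,800 = $25,300; Logistics $4,500 + $30,000 = $34,500; Shipping $4,500 + $13,550 = $18,050.

Fabrication: $8,000 | Packaging: $25,300 | Logistics: $34,500 | Shipping: $18,050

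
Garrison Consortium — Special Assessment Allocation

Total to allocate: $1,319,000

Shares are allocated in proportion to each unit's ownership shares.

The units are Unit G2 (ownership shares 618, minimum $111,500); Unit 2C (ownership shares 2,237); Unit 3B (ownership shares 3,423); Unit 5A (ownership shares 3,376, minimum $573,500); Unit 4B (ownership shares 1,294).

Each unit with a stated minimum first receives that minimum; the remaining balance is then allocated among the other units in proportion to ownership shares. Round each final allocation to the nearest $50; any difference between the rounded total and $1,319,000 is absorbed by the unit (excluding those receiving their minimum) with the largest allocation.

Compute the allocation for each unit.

Unit G2: $111,500; Unit 2C: $203,950; Unit 3B: $312,100; Unit 5A: $573,500; Unit 4B: $117,950

Fund the minimums — Unit G2 $111,500; Unit 5A $573,500. Balance $634,000.
Balance split over remaining ownership shares 6,954: Unit 2C 203,948.52 → $203,950; Unit 3B 312,076.79 → $312,100; Unit 4B 117,974.69 → $117,950.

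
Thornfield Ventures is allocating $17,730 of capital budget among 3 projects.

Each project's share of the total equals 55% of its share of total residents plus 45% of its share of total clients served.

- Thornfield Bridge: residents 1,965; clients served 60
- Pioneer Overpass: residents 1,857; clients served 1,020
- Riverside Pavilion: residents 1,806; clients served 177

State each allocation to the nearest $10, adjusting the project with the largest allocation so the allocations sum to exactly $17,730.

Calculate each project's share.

Residents total 5,628; clients served total 1,257.
Combined weights (55% residents + 45% clients served): Thornfield Bridge 0.2135; Pioneer Overpass 0.5466; Riverside Pavilion 0.2399.
Proportional shares: Thornfield Bridge 3,785.54; Pioneer Overpass 9,691.78; Riverside Pavilion 4,252.68.
After rounding ($10): Thornfield Bridge $3,790; Pioneer Overpass $9,690; Riverside Pavilion $4,250. Sum = $17,730.
Sum already equals the total — no adjustment.

Thornfield Bridge: $3,790 · Pioneer Overpass: $9,690 · Riverside Pavilion: $4,250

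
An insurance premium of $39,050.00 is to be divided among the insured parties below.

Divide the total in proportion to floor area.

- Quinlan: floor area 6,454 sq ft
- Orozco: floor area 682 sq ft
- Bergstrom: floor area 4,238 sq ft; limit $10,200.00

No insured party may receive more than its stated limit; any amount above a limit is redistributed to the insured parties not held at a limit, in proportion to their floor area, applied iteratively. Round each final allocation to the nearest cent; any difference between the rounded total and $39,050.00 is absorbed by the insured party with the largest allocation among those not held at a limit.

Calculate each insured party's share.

Quinlan: $26,092.76 | Orozco: $2,757.24 | Bergstrom: $10,200.00

Total floor area = 11,374.
Unconstrained shares: Quinlan 22,158.3172; Orozco 2,341.4894; Bergstrom 14,550.1934.
Held at cap: Bergstrom ($10,200.00); remaining pool $28,850.00 reallocated over remaining floor area 7,136.
Shares after redistribution: Quinlan 26,092.75504 → $26,092.76; Orozco 2,757.24496 → $2,757.24.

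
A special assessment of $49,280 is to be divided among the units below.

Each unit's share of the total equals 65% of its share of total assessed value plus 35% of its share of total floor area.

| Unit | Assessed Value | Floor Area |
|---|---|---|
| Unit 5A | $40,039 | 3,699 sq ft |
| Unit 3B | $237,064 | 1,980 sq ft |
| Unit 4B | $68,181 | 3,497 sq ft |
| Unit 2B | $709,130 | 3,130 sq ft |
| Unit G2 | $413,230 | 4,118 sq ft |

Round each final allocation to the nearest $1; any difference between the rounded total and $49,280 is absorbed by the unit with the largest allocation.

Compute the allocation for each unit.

Totals — assessed value 1,467,644, floor area 16,424.
Blended shares (65% assessed value + 35% floor area): Unit 5A 0.0966; Unit 3B 0.1472; Unit 4B 0.1047; Unit 2B 0.3808; Unit G2 0.2708.
Pro-rata amounts: Unit 5A 4,758.45; Unit 3B 7,253.37; Unit 4B 5,160.53; Unit 2B 18,764.12; Unit G2 13,343.54.
After rounding ($1): Unit 5A $4,758; Unit 3B $7,253; Unit 4B $5,161; Unit 2B $18,764; Unit G2 $13,344. Sum = $49,280.
No rounding difference to absorb.

Unit 5A: $4,758; Unit 3B: $7,253; Unit 4B: $5,161; Unit 2B: $18,764; Unit G2: $13,344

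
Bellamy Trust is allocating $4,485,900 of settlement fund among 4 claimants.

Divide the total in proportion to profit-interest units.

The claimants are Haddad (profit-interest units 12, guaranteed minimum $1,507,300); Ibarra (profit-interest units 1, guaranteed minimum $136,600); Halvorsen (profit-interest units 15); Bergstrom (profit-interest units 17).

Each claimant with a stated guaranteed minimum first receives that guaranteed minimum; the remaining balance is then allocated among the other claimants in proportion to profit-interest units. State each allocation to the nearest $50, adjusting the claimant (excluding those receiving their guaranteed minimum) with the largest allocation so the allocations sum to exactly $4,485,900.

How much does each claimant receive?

Haddad: $1,507,300 · Ibarra: $136,600 · Halvorsen: $1,332,200 · Bergstrom: $1,509,800

Guaranteed amounts: Haddad $1,507,300; Ibarra $136,600. Balance $2,842,000.
Balance split over remaining profit-interest units 32: Halvorsen 1,332,187.50 → $1,332,200; Bergstrom 1,509,812.50 → $1,509,800.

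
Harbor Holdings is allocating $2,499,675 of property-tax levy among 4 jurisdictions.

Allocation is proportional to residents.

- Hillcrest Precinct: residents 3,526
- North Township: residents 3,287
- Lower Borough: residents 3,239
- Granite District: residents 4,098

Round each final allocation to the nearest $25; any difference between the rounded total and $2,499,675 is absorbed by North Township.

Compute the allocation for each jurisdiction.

Sum of residents: 14,150.
Raw shares: Hillcrest Precinct 3,526/14,150 × $2,499,675 = 622,887.21; North Township 3,287/14,150 × $2,499,675 = 580,666.55; Lower Borough 3,239/14,150 × $2,499,675 = 572,187.09; Granite District 4,098/14,150 × $2,499,675 = 723,934.14.
At nearest $25: Hillcrest Precinct $622,875; North Township $580,675; Lower Borough $572,175; Granite District $723,925. Sum = $2,499,650.
Difference $2,499,675 − $2,499,650 = +$25 applied to North Township: North Township becomes $580,700.

Hillcrest Precinct: $622,875 · North Township: $580,700 · Lower Borough: $572,175 · Granite District: $723,925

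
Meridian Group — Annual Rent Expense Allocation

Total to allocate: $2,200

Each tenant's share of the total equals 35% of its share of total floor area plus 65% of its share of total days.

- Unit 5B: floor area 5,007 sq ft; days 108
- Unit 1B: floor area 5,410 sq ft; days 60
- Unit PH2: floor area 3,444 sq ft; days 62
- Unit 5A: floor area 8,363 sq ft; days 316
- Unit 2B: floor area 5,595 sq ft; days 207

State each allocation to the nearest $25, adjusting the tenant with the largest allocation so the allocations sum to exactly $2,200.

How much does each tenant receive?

Unit 5B: $350; Unit 1B: $275; Unit PH2: $225; Unit 5A: $800; Unit 2B: $550

Floor area total 27,819; days total 753.
Blended shares (35% floor area + 65% days): Unit 5B 0.1562; Unit 1B 0.1199; Unit PH2 0.0968; Unit 5A 0.3780; Unit 2B 0.2491.
Unrounded shares: Unit 5B 343.69; Unit 1B 263.69; Unit PH2 213.07; Unit 5A 831.59; Unit 2B 547.97.
At nearest $25: Unit 5B $350; Unit 1B $275; Unit PH2 $225; Unit 5A $825; Unit 2B $550. Sum = $2,225.
Difference $2,200 − $2,225 = −$25 applied to largest allocation (Unit 5A): Unit 5A becomes $800.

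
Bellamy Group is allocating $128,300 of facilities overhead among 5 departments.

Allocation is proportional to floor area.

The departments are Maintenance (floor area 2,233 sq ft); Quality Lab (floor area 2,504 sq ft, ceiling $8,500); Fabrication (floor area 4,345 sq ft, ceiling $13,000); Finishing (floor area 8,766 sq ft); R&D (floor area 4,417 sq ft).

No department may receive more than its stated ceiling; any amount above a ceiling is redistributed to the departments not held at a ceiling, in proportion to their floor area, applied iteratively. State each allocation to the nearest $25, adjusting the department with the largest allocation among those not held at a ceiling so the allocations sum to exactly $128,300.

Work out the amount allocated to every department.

Sum of floor area: 22,265.
Pro-rata shares before constraints: Maintenance 12,867.46; Quality Lab 14,429.07; Fabrication 25,037.66; Finishing 50,513.26; R&D 25,452.55.
Held at cap: Quality Lab ($8,500), Fabrication ($13,000); residual $106,800 reallocated over remaining floor area 15,416.
Shares after redistribution: Maintenance 15,469.93 → $15,475; Finishing 60,729.68 → $60,725; R&D 30,600.39 → $30,600.

Maintenance: $15,475 | Quality Lab: $8,500 | Fabrication: $13,000 | Finishing: $60,725 | R&D: $30,600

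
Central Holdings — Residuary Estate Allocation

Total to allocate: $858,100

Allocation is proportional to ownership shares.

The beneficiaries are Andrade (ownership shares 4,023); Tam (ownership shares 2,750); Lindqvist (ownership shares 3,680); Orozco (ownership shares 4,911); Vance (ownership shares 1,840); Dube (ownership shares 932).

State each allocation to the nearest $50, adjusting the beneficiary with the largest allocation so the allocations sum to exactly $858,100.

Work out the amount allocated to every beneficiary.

Andrade: $190,350 · Tam: $130,100 · Lindqvist: $174,100 · Orozco: $232,400 · Vance: $87,050 · Dube: $44,100

Combined ownership shares = 18,136.
Unrounded shares: Andrade 4,023/18,136 × $858,100 = 190,347.17; Tam 2,750/18,136 × $858,100 = 130,115.52; Lindqvist 3,680/18,136 × $858,100 = 174,118.22; Orozco 4,911/18,136 × $858,100 = 232,362.65; Vance 1,840/18,136 × $858,100 = 87,059.11; Dube 932/18,136 × $858,100 = 44,097.33.
At nearest $50: Andrade $190,350; Tam $130,100; Lindqvist $174,100; Orozco $232,350; Vance $87,050; Dube $44,100. Sum = $858,050.
Difference $858,100 − $858,050 = +$50 applied to largest allocation (Orozco): Orozco becomes $232,400.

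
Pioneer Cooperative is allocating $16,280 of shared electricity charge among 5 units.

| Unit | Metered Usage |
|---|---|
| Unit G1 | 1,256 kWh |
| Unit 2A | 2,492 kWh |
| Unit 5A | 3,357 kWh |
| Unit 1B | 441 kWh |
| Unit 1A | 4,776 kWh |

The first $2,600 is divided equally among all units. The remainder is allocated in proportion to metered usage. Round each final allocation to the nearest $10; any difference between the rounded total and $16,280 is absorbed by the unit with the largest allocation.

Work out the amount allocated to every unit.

Unit G1: $1,910 | Unit 2A: $3,290 | Unit 5A: $4,250 | Unit 1B: $1,010 | Unit 1A: $5,820

$2,600 shared equally gives $520 per unit.
Remainder $13,680 by metered usage (total 12,322): Unit G1 1,394.42 → $1,390; Unit 2A 2,766.64 → $2,770; Unit 5A 3,726.97 → $3,730; Unit 1B 489.60 → $490; Unit 1A 5,302.36 → $5,300.
Totals: Unit G1 $520 + $1,390 = $1,910; Unit 2A $520 + $2,770 = $3,290; Unit 5A $520 + $3,730 = $4,250; Unit 1B $520 + $490 = $1,010; Unit 1A $520 + $5,300 = $5,820.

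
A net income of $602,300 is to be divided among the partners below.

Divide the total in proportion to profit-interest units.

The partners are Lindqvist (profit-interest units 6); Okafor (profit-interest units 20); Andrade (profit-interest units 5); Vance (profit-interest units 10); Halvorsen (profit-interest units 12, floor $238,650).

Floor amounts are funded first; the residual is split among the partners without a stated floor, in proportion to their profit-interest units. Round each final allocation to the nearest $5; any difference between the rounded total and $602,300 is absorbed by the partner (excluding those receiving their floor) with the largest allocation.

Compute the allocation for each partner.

Lindqvist: $53,215; Okafor: $177,390; Andrade: $44,350; Vance: $88,695; Halvorsen: $238,650

Minimums first: Halvorsen $238,650. Residual $363,650.
Residual split over remaining profit-interest units 41: Lindqvist 53,217.07 → $53,215; Okafor 177,390.24 → $177,390; Andrade 44,347.56 → $44,350; Vance 88,695.12 → $88,695.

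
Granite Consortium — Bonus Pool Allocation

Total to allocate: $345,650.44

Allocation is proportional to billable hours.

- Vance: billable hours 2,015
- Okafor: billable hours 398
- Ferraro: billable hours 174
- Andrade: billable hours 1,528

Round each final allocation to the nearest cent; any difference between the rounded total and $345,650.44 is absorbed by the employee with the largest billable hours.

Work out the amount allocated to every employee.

Vance: $169,255.31 | Okafor: $33,431.08 | Ferraro: $14,615.60 | Andrade: $128,348.45

Total billable hours = 2,015 + 398 + 174 + 1,528 = 4,115.
Pro-rata amounts: Vance 169,255.3187; Okafor 33,431.0754; Ferraro 14,615.5958; Andrade 128,348.4501.
After rounding (cent): Vance $169,255.32; Okafor $33,431.08; Ferraro $14,615.60; Andrade $128,348.45. Sum = $345,650.45.
Difference $345,650.44 − $345,650.45 = −$0.01 applied to largest billable hours (Vance): Vance becomes $169,255.31.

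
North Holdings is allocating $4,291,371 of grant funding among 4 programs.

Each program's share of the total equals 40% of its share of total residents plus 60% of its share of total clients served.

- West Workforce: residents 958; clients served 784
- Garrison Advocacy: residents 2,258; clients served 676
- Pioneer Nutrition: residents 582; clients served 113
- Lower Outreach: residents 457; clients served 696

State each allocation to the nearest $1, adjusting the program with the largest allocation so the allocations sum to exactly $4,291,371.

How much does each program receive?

Totals — residents 4,255, clients served 2,269.
Blended shares (40% residents + 60% clients served): West Workforce 0.2974; Garrison Advocacy 0.3910; Pioneer Nutrition 0.0846; Lower Outreach 0.2270.
Unrounded shares: West Workforce 1,276,145.39; Garrison Advocacy 1,678,033.70; Pioneer Nutrition 363,020.41; Lower Outreach 974,171.502.
At nearest $1: West Workforce $1,276,145; Garrison Advocacy $1,678,034; Pioneer Nutrition $363,020; Lower Outreach $974,172. Sum = $4,291,371.
No rounding difference to absorb.

West Workforce: $1,276,145 | Garrison Advocacy: $1,678,034 | Pioneer Nutrition: $363,020 | Lower Outreach: $974,172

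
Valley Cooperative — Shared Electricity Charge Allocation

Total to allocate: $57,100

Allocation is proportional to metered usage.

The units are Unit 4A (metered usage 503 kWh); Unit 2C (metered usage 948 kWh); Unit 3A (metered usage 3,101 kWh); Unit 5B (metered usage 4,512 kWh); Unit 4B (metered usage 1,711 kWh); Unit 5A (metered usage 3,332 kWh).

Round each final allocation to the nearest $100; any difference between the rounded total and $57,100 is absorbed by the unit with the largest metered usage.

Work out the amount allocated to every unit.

Unit 4A: $2,000 · Unit 2C: $3,800 · Unit 3A: $12,600 · Unit 5B: $18,300 · Unit 4B: $6,900 · Unit 5A: $13,500

Total metered usage = 503 + 948 + 3,101 + 4,512 + 1,711 + 3,332 = 14,107.
Proportional shares: Unit 4A 2,035.96; Unit 2C 3,837.16; Unit 3A 12,551.72; Unit 5B 18,262.93; Unit 4B 6,925.51; Unit 5A 13,486.72.
After rounding ($100): Unit 4A $2,000; Unit 2C $3,800; Unit 3A $12,600; Unit 5B $18,300; Unit 4B $6,900; Unit 5A $13,500. Sum = $57,100.
Sum already equals the total — no adjustment.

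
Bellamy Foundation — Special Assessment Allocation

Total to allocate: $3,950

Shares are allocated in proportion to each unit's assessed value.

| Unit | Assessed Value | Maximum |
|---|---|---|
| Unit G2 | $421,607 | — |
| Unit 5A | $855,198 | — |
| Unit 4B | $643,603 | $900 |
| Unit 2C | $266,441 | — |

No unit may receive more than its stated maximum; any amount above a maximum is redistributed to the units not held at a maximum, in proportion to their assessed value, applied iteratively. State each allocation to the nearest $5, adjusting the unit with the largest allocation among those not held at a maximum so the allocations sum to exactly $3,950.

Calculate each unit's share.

Unit G2: $835 · Unit 5A: $1,690 · Unit 4B: $900 · Unit 2C: $525

Assessed value total: 2,186,849.
Unconstrained shares: Unit G2 761.53; Unit 5A 1,544.70; Unit 4B 1,162.51; Unit 2C 481.26.
Held at cap: Unit 4B ($900); residual $3,050 reallocated over remaining assessed value 1,543,246.
Redistributed shares: Unit G2 833.24 → $835; Unit 5A 1,690.17 → $1,690; Unit 2C 526.58 → $525.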